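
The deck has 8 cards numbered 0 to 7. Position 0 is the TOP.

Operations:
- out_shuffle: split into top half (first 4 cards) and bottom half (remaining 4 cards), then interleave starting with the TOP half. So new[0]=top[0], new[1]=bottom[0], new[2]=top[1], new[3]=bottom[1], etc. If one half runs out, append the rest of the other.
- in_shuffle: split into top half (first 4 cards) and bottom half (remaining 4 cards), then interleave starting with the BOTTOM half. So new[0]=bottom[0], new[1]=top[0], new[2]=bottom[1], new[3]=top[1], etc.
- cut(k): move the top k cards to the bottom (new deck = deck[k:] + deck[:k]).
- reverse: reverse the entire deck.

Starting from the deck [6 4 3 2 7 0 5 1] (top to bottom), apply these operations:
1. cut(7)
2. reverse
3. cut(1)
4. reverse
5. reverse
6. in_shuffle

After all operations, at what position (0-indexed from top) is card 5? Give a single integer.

Answer: 6

Derivation:
After op 1 (cut(7)): [1 6 4 3 2 7 0 5]
After op 2 (reverse): [5 0 7 2 3 4 6 1]
After op 3 (cut(1)): [0 7 2 3 4 6 1 5]
After op 4 (reverse): [5 1 6 4 3 2 7 0]
After op 5 (reverse): [0 7 2 3 4 6 1 5]
After op 6 (in_shuffle): [4 0 6 7 1 2 5 3]
Card 5 is at position 6.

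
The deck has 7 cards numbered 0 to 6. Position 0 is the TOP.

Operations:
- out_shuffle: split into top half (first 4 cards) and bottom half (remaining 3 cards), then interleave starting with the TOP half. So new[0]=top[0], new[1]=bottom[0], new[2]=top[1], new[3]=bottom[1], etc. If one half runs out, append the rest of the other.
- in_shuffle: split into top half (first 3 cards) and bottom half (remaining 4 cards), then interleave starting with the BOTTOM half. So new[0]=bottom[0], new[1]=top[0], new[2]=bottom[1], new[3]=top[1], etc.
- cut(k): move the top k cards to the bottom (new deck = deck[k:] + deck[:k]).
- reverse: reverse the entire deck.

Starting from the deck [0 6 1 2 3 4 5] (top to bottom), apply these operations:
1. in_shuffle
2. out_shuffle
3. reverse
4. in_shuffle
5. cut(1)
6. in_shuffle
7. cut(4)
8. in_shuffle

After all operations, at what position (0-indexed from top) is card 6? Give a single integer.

After op 1 (in_shuffle): [2 0 3 6 4 1 5]
After op 2 (out_shuffle): [2 4 0 1 3 5 6]
After op 3 (reverse): [6 5 3 1 0 4 2]
After op 4 (in_shuffle): [1 6 0 5 4 3 2]
After op 5 (cut(1)): [6 0 5 4 3 2 1]
After op 6 (in_shuffle): [4 6 3 0 2 5 1]
After op 7 (cut(4)): [2 5 1 4 6 3 0]
After op 8 (in_shuffle): [4 2 6 5 3 1 0]
Card 6 is at position 2.

Answer: 2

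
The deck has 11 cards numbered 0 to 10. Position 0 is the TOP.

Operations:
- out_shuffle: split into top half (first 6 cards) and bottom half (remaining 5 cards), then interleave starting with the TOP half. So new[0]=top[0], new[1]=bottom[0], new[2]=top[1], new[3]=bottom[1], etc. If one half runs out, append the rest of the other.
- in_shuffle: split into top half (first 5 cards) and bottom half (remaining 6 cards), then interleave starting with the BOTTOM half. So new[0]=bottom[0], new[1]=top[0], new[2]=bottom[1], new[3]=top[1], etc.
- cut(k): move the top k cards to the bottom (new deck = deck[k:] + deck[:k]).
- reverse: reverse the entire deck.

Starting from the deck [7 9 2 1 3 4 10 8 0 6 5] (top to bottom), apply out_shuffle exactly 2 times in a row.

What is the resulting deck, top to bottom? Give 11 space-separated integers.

Answer: 7 1 10 6 9 3 8 5 2 4 0

Derivation:
After op 1 (out_shuffle): [7 10 9 8 2 0 1 6 3 5 4]
After op 2 (out_shuffle): [7 1 10 6 9 3 8 5 2 4 0]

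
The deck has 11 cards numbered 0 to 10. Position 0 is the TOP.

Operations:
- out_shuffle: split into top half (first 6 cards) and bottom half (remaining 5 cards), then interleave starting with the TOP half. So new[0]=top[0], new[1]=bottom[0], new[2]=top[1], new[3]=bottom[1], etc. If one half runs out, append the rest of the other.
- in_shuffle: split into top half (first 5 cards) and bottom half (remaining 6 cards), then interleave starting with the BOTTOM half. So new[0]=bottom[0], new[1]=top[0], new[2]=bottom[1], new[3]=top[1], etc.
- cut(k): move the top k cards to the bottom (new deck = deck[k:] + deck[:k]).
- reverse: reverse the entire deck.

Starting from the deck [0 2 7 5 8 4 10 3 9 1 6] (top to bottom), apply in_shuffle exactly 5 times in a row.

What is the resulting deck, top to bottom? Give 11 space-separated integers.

Answer: 1 9 3 10 4 8 5 7 2 0 6

Derivation:
After op 1 (in_shuffle): [4 0 10 2 3 7 9 5 1 8 6]
After op 2 (in_shuffle): [7 4 9 0 5 10 1 2 8 3 6]
After op 3 (in_shuffle): [10 7 1 4 2 9 8 0 3 5 6]
After op 4 (in_shuffle): [9 10 8 7 0 1 3 4 5 2 6]
After op 5 (in_shuffle): [1 9 3 10 4 8 5 7 2 0 6]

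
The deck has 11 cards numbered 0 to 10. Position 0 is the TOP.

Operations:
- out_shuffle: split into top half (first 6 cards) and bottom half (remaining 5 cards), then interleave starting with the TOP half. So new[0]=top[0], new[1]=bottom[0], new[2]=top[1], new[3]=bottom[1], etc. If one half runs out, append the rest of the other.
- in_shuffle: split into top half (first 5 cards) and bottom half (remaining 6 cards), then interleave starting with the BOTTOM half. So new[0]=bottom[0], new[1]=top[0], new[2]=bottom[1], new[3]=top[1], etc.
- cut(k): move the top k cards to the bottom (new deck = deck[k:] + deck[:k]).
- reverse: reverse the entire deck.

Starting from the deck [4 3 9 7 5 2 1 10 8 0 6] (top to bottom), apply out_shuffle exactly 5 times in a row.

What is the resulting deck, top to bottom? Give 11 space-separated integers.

Answer: 4 6 0 8 10 1 2 5 7 9 3

Derivation:
After op 1 (out_shuffle): [4 1 3 10 9 8 7 0 5 6 2]
After op 2 (out_shuffle): [4 7 1 0 3 5 10 6 9 2 8]
After op 3 (out_shuffle): [4 10 7 6 1 9 0 2 3 8 5]
After op 4 (out_shuffle): [4 0 10 2 7 3 6 8 1 5 9]
After op 5 (out_shuffle): [4 6 0 8 10 1 2 5 7 9 3]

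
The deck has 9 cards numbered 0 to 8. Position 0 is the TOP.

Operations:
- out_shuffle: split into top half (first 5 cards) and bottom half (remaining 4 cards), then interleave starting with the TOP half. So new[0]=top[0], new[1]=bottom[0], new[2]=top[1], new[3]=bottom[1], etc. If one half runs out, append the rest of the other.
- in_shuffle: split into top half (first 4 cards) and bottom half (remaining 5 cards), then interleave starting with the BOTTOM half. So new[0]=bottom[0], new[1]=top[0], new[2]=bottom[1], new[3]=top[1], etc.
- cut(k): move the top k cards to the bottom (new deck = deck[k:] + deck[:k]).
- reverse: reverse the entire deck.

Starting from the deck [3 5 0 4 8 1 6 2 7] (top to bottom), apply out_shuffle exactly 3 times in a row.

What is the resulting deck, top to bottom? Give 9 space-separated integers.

After op 1 (out_shuffle): [3 1 5 6 0 2 4 7 8]
After op 2 (out_shuffle): [3 2 1 4 5 7 6 8 0]
After op 3 (out_shuffle): [3 7 2 6 1 8 4 0 5]

Answer: 3 7 2 6 1 8 4 0 5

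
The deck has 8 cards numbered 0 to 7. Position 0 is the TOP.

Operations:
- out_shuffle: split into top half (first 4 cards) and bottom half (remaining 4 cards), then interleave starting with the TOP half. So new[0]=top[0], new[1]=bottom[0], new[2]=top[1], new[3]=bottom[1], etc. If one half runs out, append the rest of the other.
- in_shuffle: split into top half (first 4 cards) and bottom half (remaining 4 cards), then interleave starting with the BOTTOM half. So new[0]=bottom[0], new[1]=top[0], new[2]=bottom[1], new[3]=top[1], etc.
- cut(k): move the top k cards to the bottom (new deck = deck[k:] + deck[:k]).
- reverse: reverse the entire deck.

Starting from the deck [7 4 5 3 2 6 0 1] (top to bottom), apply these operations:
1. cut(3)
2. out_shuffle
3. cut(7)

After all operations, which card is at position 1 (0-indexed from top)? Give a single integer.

Answer: 3

Derivation:
After op 1 (cut(3)): [3 2 6 0 1 7 4 5]
After op 2 (out_shuffle): [3 1 2 7 6 4 0 5]
After op 3 (cut(7)): [5 3 1 2 7 6 4 0]
Position 1: card 3.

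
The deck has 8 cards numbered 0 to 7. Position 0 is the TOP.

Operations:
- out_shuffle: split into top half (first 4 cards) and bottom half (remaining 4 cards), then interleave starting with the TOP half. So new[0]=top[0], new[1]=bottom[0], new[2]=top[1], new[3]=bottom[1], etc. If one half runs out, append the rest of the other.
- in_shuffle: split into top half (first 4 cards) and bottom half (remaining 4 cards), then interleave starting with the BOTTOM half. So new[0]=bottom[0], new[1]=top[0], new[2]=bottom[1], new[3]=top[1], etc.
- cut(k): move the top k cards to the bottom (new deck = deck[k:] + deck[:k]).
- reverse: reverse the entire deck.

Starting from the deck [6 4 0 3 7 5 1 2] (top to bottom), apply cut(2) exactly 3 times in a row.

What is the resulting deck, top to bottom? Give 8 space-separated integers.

Answer: 1 2 6 4 0 3 7 5

Derivation:
After op 1 (cut(2)): [0 3 7 5 1 2 6 4]
After op 2 (cut(2)): [7 5 1 2 6 4 0 3]
After op 3 (cut(2)): [1 2 6 4 0 3 7 5]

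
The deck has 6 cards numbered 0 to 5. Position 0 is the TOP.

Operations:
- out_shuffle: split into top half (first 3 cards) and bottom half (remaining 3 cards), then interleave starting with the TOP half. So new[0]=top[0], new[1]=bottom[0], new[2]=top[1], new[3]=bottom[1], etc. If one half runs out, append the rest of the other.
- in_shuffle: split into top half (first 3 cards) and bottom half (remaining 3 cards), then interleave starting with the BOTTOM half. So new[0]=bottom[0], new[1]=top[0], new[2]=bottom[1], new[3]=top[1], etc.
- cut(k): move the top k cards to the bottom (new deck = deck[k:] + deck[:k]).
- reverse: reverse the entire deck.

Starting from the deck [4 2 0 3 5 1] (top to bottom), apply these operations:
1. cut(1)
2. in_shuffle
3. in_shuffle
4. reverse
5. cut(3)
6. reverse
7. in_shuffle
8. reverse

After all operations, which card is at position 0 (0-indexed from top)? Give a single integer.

Answer: 1

Derivation:
After op 1 (cut(1)): [2 0 3 5 1 4]
After op 2 (in_shuffle): [5 2 1 0 4 3]
After op 3 (in_shuffle): [0 5 4 2 3 1]
After op 4 (reverse): [1 3 2 4 5 0]
After op 5 (cut(3)): [4 5 0 1 3 2]
After op 6 (reverse): [2 3 1 0 5 4]
After op 7 (in_shuffle): [0 2 5 3 4 1]
After op 8 (reverse): [1 4 3 5 2 0]
Position 0: card 1.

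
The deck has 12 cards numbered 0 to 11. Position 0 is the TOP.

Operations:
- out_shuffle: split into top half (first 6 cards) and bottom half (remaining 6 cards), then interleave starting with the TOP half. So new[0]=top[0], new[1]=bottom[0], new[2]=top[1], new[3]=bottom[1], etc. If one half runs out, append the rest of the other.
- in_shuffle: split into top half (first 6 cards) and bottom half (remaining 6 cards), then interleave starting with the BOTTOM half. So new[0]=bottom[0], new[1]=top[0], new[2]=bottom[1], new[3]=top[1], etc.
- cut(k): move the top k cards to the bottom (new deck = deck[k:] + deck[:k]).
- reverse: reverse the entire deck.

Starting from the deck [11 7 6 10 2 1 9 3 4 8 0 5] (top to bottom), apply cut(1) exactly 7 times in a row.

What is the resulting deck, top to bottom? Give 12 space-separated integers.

Answer: 3 4 8 0 5 11 7 6 10 2 1 9

Derivation:
After op 1 (cut(1)): [7 6 10 2 1 9 3 4 8 0 5 11]
After op 2 (cut(1)): [6 10 2 1 9 3 4 8 0 5 11 7]
After op 3 (cut(1)): [10 2 1 9 3 4 8 0 5 11 7 6]
After op 4 (cut(1)): [2 1 9 3 4 8 0 5 11 7 6 10]
After op 5 (cut(1)): [1 9 3 4 8 0 5 11 7 6 10 2]
After op 6 (cut(1)): [9 3 4 8 0 5 11 7 6 10 2 1]
After op 7 (cut(1)): [3 4 8 0 5 11 7 6 10 2 1 9]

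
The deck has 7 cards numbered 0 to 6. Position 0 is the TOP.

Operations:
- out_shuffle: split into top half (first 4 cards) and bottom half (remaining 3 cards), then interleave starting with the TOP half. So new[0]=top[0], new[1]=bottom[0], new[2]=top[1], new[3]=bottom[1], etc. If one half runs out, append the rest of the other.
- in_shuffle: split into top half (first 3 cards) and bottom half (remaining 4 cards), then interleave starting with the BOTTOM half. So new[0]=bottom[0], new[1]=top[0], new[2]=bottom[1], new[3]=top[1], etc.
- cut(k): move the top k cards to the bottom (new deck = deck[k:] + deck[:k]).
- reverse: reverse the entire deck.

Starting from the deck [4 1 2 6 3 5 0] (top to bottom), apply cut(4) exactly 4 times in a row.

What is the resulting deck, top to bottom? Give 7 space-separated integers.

Answer: 2 6 3 5 0 4 1

Derivation:
After op 1 (cut(4)): [3 5 0 4 1 2 6]
After op 2 (cut(4)): [1 2 6 3 5 0 4]
After op 3 (cut(4)): [5 0 4 1 2 6 3]
After op 4 (cut(4)): [2 6 3 5 0 4 1]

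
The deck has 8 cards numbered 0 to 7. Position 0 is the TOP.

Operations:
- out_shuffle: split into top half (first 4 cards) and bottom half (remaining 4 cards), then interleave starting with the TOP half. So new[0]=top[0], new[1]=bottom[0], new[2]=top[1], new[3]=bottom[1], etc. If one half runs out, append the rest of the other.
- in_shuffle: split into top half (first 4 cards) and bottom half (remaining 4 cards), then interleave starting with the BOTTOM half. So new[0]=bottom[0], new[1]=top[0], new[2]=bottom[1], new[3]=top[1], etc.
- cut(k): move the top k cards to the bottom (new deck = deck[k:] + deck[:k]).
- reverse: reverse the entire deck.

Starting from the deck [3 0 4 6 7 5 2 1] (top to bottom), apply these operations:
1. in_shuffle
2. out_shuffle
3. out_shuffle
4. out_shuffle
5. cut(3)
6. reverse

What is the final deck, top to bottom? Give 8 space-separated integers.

After op 1 (in_shuffle): [7 3 5 0 2 4 1 6]
After op 2 (out_shuffle): [7 2 3 4 5 1 0 6]
After op 3 (out_shuffle): [7 5 2 1 3 0 4 6]
After op 4 (out_shuffle): [7 3 5 0 2 4 1 6]
After op 5 (cut(3)): [0 2 4 1 6 7 3 5]
After op 6 (reverse): [5 3 7 6 1 4 2 0]

Answer: 5 3 7 6 1 4 2 0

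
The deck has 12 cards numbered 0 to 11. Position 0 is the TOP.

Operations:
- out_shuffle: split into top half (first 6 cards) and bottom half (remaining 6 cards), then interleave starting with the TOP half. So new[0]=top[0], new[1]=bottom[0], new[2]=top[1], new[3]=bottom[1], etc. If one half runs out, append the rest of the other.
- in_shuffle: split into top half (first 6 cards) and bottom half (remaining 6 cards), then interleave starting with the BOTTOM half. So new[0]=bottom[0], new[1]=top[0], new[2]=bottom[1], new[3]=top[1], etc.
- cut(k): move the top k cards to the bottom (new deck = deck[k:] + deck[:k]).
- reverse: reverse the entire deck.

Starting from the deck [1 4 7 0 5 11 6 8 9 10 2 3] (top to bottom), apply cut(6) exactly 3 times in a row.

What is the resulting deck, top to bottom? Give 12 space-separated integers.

Answer: 6 8 9 10 2 3 1 4 7 0 5 11

Derivation:
After op 1 (cut(6)): [6 8 9 10 2 3 1 4 7 0 5 11]
After op 2 (cut(6)): [1 4 7 0 5 11 6 8 9 10 2 3]
After op 3 (cut(6)): [6 8 9 10 2 3 1 4 7 0 5 11]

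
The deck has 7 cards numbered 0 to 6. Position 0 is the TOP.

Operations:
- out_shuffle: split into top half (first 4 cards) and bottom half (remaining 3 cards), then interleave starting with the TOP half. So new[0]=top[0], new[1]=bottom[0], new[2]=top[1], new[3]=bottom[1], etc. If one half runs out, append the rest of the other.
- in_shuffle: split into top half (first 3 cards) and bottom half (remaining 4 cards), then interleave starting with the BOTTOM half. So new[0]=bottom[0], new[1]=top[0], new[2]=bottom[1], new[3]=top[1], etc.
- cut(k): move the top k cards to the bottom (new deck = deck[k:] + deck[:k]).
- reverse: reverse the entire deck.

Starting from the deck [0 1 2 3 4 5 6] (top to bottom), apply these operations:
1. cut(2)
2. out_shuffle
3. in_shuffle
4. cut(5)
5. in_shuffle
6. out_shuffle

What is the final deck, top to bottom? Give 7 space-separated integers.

After op 1 (cut(2)): [2 3 4 5 6 0 1]
After op 2 (out_shuffle): [2 6 3 0 4 1 5]
After op 3 (in_shuffle): [0 2 4 6 1 3 5]
After op 4 (cut(5)): [3 5 0 2 4 6 1]
After op 5 (in_shuffle): [2 3 4 5 6 0 1]
After op 6 (out_shuffle): [2 6 3 0 4 1 5]

Answer: 2 6 3 0 4 1 5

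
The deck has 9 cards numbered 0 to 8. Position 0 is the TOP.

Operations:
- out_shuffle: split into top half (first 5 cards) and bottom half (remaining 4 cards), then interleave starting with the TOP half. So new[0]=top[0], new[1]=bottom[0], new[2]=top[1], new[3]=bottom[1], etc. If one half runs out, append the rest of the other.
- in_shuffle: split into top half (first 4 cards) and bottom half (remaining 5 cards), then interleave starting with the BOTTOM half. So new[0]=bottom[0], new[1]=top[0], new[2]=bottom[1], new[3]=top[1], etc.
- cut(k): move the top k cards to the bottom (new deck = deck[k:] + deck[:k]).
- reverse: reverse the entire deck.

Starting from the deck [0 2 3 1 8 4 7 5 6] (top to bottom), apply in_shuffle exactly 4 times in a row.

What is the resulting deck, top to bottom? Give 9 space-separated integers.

After op 1 (in_shuffle): [8 0 4 2 7 3 5 1 6]
After op 2 (in_shuffle): [7 8 3 0 5 4 1 2 6]
After op 3 (in_shuffle): [5 7 4 8 1 3 2 0 6]
After op 4 (in_shuffle): [1 5 3 7 2 4 0 8 6]

Answer: 1 5 3 7 2 4 0 8 6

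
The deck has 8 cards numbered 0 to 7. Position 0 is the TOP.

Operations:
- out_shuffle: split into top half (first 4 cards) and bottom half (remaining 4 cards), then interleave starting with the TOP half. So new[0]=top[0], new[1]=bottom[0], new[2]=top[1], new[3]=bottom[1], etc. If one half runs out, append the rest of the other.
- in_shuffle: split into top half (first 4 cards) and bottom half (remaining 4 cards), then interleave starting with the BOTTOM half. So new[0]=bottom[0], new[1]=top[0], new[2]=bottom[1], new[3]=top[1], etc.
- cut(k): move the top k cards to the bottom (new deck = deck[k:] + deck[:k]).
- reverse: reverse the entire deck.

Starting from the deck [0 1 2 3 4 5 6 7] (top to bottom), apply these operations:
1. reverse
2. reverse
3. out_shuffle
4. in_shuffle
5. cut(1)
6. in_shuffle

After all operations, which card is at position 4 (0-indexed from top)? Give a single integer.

After op 1 (reverse): [7 6 5 4 3 2 1 0]
After op 2 (reverse): [0 1 2 3 4 5 6 7]
After op 3 (out_shuffle): [0 4 1 5 2 6 3 7]
After op 4 (in_shuffle): [2 0 6 4 3 1 7 5]
After op 5 (cut(1)): [0 6 4 3 1 7 5 2]
After op 6 (in_shuffle): [1 0 7 6 5 4 2 3]
Position 4: card 5.

Answer: 5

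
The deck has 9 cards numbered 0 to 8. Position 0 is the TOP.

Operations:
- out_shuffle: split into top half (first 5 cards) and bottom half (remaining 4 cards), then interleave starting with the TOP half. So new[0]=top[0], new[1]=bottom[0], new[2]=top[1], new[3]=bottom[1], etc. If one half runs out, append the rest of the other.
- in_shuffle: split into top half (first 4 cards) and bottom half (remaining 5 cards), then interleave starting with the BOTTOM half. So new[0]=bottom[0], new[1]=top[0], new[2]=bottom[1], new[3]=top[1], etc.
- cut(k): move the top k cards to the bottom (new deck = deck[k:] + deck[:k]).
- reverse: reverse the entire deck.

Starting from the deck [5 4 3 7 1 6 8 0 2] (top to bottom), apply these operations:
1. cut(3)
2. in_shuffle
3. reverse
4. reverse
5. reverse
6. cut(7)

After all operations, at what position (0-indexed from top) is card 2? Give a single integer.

Answer: 8

Derivation:
After op 1 (cut(3)): [7 1 6 8 0 2 5 4 3]
After op 2 (in_shuffle): [0 7 2 1 5 6 4 8 3]
After op 3 (reverse): [3 8 4 6 5 1 2 7 0]
After op 4 (reverse): [0 7 2 1 5 6 4 8 3]
After op 5 (reverse): [3 8 4 6 5 1 2 7 0]
After op 6 (cut(7)): [7 0 3 8 4 6 5 1 2]
Card 2 is at position 8.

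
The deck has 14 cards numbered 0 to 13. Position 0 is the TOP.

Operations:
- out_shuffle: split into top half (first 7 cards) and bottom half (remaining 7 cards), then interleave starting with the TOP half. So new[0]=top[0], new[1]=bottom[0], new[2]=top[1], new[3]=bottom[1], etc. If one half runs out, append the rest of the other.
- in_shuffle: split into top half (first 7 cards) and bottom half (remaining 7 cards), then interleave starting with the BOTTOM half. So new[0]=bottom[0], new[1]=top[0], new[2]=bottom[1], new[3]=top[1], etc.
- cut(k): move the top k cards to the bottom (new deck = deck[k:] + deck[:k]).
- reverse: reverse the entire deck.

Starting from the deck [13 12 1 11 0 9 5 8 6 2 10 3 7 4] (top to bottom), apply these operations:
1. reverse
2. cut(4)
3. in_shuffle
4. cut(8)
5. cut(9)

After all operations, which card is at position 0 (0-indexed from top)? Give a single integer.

After op 1 (reverse): [4 7 3 10 2 6 8 5 9 0 11 1 12 13]
After op 2 (cut(4)): [2 6 8 5 9 0 11 1 12 13 4 7 3 10]
After op 3 (in_shuffle): [1 2 12 6 13 8 4 5 7 9 3 0 10 11]
After op 4 (cut(8)): [7 9 3 0 10 11 1 2 12 6 13 8 4 5]
After op 5 (cut(9)): [6 13 8 4 5 7 9 3 0 10 11 1 2 12]
Position 0: card 6.

Answer: 6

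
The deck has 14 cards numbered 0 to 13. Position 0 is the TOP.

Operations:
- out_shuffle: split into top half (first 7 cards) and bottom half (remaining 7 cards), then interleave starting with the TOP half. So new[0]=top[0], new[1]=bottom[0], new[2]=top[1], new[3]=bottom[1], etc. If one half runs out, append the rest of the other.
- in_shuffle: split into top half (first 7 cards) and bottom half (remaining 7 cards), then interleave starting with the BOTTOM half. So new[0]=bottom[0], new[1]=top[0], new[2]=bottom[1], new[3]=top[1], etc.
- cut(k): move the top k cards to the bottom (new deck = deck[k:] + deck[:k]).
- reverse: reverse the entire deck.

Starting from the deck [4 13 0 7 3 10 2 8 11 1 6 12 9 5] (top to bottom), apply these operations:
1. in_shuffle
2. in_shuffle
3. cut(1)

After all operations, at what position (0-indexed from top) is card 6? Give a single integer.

After op 1 (in_shuffle): [8 4 11 13 1 0 6 7 12 3 9 10 5 2]
After op 2 (in_shuffle): [7 8 12 4 3 11 9 13 10 1 5 0 2 6]
After op 3 (cut(1)): [8 12 4 3 11 9 13 10 1 5 0 2 6 7]
Card 6 is at position 12.

Answer: 12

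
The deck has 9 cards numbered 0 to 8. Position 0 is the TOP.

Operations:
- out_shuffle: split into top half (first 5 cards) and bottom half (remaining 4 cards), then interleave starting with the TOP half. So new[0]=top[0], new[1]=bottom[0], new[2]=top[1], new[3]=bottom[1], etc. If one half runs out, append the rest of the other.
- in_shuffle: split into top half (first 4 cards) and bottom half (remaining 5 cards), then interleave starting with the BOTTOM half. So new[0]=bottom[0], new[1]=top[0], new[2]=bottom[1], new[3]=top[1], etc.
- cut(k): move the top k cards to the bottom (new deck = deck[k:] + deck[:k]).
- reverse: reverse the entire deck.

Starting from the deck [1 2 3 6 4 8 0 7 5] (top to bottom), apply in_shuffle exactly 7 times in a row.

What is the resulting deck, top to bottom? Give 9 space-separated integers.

After op 1 (in_shuffle): [4 1 8 2 0 3 7 6 5]
After op 2 (in_shuffle): [0 4 3 1 7 8 6 2 5]
After op 3 (in_shuffle): [7 0 8 4 6 3 2 1 5]
After op 4 (in_shuffle): [6 7 3 0 2 8 1 4 5]
After op 5 (in_shuffle): [2 6 8 7 1 3 4 0 5]
After op 6 (in_shuffle): [1 2 3 6 4 8 0 7 5]
After op 7 (in_shuffle): [4 1 8 2 0 3 7 6 5]

Answer: 4 1 8 2 0 3 7 6 5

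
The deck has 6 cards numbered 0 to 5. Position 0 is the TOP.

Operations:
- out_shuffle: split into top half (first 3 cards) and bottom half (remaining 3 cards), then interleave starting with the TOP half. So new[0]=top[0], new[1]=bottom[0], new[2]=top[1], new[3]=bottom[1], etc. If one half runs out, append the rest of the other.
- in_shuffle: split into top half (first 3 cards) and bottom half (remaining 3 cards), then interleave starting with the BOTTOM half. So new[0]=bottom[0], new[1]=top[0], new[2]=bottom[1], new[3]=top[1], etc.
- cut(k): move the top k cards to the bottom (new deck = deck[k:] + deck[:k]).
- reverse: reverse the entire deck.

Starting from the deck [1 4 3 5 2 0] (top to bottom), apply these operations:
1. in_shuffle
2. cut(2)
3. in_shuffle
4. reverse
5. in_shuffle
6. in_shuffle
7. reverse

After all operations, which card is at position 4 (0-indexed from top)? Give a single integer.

Answer: 5

Derivation:
After op 1 (in_shuffle): [5 1 2 4 0 3]
After op 2 (cut(2)): [2 4 0 3 5 1]
After op 3 (in_shuffle): [3 2 5 4 1 0]
After op 4 (reverse): [0 1 4 5 2 3]
After op 5 (in_shuffle): [5 0 2 1 3 4]
After op 6 (in_shuffle): [1 5 3 0 4 2]
After op 7 (reverse): [2 4 0 3 5 1]
Position 4: card 5.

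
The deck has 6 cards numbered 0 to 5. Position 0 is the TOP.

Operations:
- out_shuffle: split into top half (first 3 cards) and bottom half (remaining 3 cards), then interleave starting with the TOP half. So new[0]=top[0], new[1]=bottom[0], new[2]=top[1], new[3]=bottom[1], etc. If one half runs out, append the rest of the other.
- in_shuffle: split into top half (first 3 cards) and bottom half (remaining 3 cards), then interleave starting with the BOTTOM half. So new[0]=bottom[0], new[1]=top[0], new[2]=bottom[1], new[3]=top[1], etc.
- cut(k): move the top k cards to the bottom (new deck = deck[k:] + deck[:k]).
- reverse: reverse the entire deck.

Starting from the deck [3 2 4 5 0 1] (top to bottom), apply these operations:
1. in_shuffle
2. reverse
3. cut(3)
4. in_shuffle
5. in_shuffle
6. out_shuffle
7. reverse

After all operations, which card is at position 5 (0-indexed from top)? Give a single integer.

After op 1 (in_shuffle): [5 3 0 2 1 4]
After op 2 (reverse): [4 1 2 0 3 5]
After op 3 (cut(3)): [0 3 5 4 1 2]
After op 4 (in_shuffle): [4 0 1 3 2 5]
After op 5 (in_shuffle): [3 4 2 0 5 1]
After op 6 (out_shuffle): [3 0 4 5 2 1]
After op 7 (reverse): [1 2 5 4 0 3]
Position 5: card 3.

Answer: 3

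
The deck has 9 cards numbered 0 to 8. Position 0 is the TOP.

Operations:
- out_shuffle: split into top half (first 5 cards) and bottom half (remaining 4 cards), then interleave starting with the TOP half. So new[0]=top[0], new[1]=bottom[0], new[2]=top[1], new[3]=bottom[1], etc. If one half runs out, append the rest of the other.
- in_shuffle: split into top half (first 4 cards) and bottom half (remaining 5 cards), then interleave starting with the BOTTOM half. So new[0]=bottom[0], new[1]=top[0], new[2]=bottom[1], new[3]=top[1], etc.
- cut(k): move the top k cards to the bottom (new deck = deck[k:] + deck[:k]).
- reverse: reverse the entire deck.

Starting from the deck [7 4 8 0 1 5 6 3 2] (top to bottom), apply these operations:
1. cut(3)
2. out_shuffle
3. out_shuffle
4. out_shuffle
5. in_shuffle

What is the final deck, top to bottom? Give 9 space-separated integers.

Answer: 2 0 3 8 6 4 5 7 1

Derivation:
After op 1 (cut(3)): [0 1 5 6 3 2 7 4 8]
After op 2 (out_shuffle): [0 2 1 7 5 4 6 8 3]
After op 3 (out_shuffle): [0 4 2 6 1 8 7 3 5]
After op 4 (out_shuffle): [0 8 4 7 2 3 6 5 1]
After op 5 (in_shuffle): [2 0 3 8 6 4 5 7 1]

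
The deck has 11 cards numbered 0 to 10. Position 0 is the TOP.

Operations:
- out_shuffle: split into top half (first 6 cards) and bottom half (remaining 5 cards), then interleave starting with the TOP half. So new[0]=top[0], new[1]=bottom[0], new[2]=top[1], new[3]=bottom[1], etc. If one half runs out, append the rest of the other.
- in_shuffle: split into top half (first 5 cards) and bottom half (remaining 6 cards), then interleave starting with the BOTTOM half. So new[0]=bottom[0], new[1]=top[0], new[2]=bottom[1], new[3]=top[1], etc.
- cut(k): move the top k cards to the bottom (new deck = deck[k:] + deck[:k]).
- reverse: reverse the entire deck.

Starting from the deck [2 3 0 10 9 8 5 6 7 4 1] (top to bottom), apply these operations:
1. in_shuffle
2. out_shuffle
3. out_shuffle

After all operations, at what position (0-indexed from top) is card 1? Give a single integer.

After op 1 (in_shuffle): [8 2 5 3 6 0 7 10 4 9 1]
After op 2 (out_shuffle): [8 7 2 10 5 4 3 9 6 1 0]
After op 3 (out_shuffle): [8 3 7 9 2 6 10 1 5 0 4]
Card 1 is at position 7.

Answer: 7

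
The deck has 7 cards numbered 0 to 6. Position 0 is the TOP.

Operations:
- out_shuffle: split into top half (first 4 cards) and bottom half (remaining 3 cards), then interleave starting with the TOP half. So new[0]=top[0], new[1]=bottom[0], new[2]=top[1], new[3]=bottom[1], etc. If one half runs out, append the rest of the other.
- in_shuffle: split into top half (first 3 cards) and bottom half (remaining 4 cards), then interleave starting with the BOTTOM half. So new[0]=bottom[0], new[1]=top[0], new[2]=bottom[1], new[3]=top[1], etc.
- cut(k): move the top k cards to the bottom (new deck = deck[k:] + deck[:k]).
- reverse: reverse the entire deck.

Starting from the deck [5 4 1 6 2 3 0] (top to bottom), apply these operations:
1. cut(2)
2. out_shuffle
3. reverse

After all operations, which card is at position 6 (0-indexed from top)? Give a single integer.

Answer: 1

Derivation:
After op 1 (cut(2)): [1 6 2 3 0 5 4]
After op 2 (out_shuffle): [1 0 6 5 2 4 3]
After op 3 (reverse): [3 4 2 5 6 0 1]
Position 6: card 1.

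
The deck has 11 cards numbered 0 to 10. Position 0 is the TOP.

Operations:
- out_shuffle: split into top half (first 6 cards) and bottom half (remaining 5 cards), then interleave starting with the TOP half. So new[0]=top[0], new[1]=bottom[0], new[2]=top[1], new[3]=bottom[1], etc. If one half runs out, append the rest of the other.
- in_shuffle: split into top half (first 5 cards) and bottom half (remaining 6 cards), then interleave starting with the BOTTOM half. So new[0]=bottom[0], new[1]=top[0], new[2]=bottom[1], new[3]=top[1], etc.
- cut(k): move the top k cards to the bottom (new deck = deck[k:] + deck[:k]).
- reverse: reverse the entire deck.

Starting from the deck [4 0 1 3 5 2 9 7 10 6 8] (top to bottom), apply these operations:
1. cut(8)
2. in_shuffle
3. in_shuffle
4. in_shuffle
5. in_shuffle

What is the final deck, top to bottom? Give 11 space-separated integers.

After op 1 (cut(8)): [10 6 8 4 0 1 3 5 2 9 7]
After op 2 (in_shuffle): [1 10 3 6 5 8 2 4 9 0 7]
After op 3 (in_shuffle): [8 1 2 10 4 3 9 6 0 5 7]
After op 4 (in_shuffle): [3 8 9 1 6 2 0 10 5 4 7]
After op 5 (in_shuffle): [2 3 0 8 10 9 5 1 4 6 7]

Answer: 2 3 0 8 10 9 5 1 4 6 7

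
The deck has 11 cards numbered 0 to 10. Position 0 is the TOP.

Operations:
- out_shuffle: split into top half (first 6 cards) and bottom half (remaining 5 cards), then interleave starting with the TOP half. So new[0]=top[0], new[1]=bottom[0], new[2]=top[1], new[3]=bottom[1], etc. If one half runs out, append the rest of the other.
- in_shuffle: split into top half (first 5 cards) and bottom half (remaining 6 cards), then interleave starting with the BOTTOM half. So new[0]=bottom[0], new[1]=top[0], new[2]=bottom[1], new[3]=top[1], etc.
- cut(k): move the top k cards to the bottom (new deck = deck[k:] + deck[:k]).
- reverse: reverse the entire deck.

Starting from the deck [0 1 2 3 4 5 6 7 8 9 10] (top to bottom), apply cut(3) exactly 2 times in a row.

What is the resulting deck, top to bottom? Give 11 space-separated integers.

After op 1 (cut(3)): [3 4 5 6 7 8 9 10 0 1 2]
After op 2 (cut(3)): [6 7 8 9 10 0 1 2 3 4 5]

Answer: 6 7 8 9 10 0 1 2 3 4 5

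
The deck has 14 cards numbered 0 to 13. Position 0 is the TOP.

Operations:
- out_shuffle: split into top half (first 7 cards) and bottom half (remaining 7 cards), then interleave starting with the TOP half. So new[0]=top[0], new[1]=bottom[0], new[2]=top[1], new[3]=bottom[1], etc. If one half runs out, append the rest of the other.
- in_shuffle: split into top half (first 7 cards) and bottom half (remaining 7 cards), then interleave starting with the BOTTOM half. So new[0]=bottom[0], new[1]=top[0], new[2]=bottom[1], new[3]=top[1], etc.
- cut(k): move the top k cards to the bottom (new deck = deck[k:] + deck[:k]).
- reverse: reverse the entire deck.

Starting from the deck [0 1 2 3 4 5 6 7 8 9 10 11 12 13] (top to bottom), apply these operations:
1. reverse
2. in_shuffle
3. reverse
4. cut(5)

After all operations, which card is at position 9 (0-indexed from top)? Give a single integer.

Answer: 7

Derivation:
After op 1 (reverse): [13 12 11 10 9 8 7 6 5 4 3 2 1 0]
After op 2 (in_shuffle): [6 13 5 12 4 11 3 10 2 9 1 8 0 7]
After op 3 (reverse): [7 0 8 1 9 2 10 3 11 4 12 5 13 6]
After op 4 (cut(5)): [2 10 3 11 4 12 5 13 6 7 0 8 1 9]
Position 9: card 7.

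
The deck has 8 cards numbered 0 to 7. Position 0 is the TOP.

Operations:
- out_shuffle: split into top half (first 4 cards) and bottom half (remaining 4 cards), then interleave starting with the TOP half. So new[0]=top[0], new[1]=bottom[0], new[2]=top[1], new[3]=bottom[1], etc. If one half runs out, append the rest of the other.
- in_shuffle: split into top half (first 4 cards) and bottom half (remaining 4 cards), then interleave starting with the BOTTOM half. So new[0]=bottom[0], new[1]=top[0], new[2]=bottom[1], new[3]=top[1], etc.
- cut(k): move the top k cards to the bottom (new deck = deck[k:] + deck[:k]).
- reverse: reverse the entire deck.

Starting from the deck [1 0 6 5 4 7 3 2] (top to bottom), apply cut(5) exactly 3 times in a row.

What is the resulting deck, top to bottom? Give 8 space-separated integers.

Answer: 2 1 0 6 5 4 7 3

Derivation:
After op 1 (cut(5)): [7 3 2 1 0 6 5 4]
After op 2 (cut(5)): [6 5 4 7 3 2 1 0]
After op 3 (cut(5)): [2 1 0 6 5 4 7 3]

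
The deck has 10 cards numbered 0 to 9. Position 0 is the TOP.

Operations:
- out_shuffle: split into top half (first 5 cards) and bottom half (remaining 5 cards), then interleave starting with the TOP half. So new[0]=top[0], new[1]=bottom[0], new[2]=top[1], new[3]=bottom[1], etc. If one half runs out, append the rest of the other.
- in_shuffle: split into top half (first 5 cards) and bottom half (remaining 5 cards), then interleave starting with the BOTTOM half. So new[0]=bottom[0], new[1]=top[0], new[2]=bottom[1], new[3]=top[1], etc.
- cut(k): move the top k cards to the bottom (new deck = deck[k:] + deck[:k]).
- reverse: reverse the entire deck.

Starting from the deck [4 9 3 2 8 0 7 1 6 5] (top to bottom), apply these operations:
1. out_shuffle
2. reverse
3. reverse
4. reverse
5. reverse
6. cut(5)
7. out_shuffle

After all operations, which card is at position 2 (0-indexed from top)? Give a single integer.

Answer: 2

Derivation:
After op 1 (out_shuffle): [4 0 9 7 3 1 2 6 8 5]
After op 2 (reverse): [5 8 6 2 1 3 7 9 0 4]
After op 3 (reverse): [4 0 9 7 3 1 2 6 8 5]
After op 4 (reverse): [5 8 6 2 1 3 7 9 0 4]
After op 5 (reverse): [4 0 9 7 3 1 2 6 8 5]
After op 6 (cut(5)): [1 2 6 8 5 4 0 9 7 3]
After op 7 (out_shuffle): [1 4 2 0 6 9 8 7 5 3]
Position 2: card 2.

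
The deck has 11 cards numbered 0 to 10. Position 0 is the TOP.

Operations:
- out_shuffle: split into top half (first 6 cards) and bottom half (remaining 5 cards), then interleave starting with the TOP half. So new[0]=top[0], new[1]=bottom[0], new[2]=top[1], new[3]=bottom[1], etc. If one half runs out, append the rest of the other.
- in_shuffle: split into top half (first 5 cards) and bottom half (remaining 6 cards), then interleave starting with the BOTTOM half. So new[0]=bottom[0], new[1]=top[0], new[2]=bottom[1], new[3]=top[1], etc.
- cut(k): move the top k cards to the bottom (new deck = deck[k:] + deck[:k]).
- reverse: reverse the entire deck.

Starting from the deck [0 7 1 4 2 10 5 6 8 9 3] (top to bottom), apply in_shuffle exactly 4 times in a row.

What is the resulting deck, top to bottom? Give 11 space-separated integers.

After op 1 (in_shuffle): [10 0 5 7 6 1 8 4 9 2 3]
After op 2 (in_shuffle): [1 10 8 0 4 5 9 7 2 6 3]
After op 3 (in_shuffle): [5 1 9 10 7 8 2 0 6 4 3]
After op 4 (in_shuffle): [8 5 2 1 0 9 6 10 4 7 3]

Answer: 8 5 2 1 0 9 6 10 4 7 3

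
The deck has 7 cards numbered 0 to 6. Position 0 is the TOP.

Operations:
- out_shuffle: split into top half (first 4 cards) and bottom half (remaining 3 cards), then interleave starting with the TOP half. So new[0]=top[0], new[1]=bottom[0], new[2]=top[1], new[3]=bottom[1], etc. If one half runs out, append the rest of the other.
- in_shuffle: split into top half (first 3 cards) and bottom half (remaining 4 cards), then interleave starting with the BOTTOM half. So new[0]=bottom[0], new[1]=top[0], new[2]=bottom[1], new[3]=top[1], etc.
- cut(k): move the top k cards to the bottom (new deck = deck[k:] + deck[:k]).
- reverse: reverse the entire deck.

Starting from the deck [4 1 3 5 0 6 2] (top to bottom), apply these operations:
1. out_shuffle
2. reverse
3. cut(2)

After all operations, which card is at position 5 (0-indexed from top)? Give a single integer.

Answer: 5

Derivation:
After op 1 (out_shuffle): [4 0 1 6 3 2 5]
After op 2 (reverse): [5 2 3 6 1 0 4]
After op 3 (cut(2)): [3 6 1 0 4 5 2]
Position 5: card 5.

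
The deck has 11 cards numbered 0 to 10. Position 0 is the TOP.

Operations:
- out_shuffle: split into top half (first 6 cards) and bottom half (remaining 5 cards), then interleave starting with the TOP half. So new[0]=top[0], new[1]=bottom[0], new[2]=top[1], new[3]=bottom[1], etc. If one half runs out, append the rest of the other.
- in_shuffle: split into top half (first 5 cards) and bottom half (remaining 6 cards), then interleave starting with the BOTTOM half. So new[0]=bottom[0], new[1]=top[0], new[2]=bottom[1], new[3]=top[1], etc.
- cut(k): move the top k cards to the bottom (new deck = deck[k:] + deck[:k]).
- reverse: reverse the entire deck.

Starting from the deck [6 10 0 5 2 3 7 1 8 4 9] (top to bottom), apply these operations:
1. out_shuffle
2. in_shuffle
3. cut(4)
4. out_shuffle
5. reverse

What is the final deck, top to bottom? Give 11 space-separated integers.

After op 1 (out_shuffle): [6 7 10 1 0 8 5 4 2 9 3]
After op 2 (in_shuffle): [8 6 5 7 4 10 2 1 9 0 3]
After op 3 (cut(4)): [4 10 2 1 9 0 3 8 6 5 7]
After op 4 (out_shuffle): [4 3 10 8 2 6 1 5 9 7 0]
After op 5 (reverse): [0 7 9 5 1 6 2 8 10 3 4]

Answer: 0 7 9 5 1 6 2 8 10 3 4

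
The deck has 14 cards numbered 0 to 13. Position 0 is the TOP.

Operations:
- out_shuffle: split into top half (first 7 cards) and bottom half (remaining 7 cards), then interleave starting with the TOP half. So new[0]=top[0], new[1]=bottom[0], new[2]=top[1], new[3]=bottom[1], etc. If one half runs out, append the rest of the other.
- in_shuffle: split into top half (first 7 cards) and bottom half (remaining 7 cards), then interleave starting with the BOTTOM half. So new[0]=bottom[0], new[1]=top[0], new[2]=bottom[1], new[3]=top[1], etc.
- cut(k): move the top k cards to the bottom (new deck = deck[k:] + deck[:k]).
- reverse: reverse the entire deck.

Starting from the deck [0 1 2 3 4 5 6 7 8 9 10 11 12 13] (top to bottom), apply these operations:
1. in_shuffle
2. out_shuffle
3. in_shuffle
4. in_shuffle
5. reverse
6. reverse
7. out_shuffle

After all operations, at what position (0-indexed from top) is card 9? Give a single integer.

Answer: 10

Derivation:
After op 1 (in_shuffle): [7 0 8 1 9 2 10 3 11 4 12 5 13 6]
After op 2 (out_shuffle): [7 3 0 11 8 4 1 12 9 5 2 13 10 6]
After op 3 (in_shuffle): [12 7 9 3 5 0 2 11 13 8 10 4 6 1]
After op 4 (in_shuffle): [11 12 13 7 8 9 10 3 4 5 6 0 1 2]
After op 5 (reverse): [2 1 0 6 5 4 3 10 9 8 7 13 12 11]
After op 6 (reverse): [11 12 13 7 8 9 10 3 4 5 6 0 1 2]
After op 7 (out_shuffle): [11 3 12 4 13 5 7 6 8 0 9 1 10 2]
Card 9 is at position 10.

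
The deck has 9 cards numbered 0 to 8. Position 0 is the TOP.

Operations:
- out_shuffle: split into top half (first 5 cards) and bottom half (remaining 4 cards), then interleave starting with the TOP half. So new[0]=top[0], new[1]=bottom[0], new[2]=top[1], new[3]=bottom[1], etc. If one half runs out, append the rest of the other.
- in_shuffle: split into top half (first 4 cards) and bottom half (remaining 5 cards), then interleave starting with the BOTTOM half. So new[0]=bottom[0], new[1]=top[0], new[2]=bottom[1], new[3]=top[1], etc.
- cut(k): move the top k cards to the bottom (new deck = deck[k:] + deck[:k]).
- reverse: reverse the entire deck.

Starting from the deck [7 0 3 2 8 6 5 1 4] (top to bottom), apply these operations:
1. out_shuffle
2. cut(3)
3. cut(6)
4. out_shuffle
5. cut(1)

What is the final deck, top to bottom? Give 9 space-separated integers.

After op 1 (out_shuffle): [7 6 0 5 3 1 2 4 8]
After op 2 (cut(3)): [5 3 1 2 4 8 7 6 0]
After op 3 (cut(6)): [7 6 0 5 3 1 2 4 8]
After op 4 (out_shuffle): [7 1 6 2 0 4 5 8 3]
After op 5 (cut(1)): [1 6 2 0 4 5 8 3 7]

Answer: 1 6 2 0 4 5 8 3 7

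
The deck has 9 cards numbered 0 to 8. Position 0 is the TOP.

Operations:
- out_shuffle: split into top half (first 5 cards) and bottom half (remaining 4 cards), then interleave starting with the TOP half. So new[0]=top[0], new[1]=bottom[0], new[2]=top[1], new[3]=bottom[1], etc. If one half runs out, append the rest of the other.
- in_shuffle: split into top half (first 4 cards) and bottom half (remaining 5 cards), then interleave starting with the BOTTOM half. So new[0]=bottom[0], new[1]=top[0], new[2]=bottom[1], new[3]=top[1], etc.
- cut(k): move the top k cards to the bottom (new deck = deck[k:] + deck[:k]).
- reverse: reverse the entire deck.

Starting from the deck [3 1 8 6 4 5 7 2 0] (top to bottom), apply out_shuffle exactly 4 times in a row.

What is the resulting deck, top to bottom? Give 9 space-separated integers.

Answer: 3 4 0 6 2 8 7 1 5

Derivation:
After op 1 (out_shuffle): [3 5 1 7 8 2 6 0 4]
After op 2 (out_shuffle): [3 2 5 6 1 0 7 4 8]
After op 3 (out_shuffle): [3 0 2 7 5 4 6 8 1]
After op 4 (out_shuffle): [3 4 0 6 2 8 7 1 5]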